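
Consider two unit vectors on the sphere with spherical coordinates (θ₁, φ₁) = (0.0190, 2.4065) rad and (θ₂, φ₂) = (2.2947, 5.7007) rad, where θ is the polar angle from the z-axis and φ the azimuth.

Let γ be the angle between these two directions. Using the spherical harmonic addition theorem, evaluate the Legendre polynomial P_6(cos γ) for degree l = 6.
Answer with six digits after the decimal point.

Expand P_6 via completeness: Σ_{m} conj(Y_{6,m}) at Ω₁ times Y_{6,m} at Ω₂ —
  m=-6: -0.00000 + 0.00000j × -0.08017 - 0.02957j = 0.00000 - 0.00000j  (running Σ = 0.00000 - 0.00000j)
  m=-5: 0.00000 - 0.00000j × 0.25482 - 0.05944j = 0.00000 - 0.00000j  (running Σ = 0.00000 - 0.00000j)
  m=-4: -0.00000 - 0.00000j × -0.29600 + 0.31197j = 0.00000 - 0.00000j  (running Σ = 0.00000 - 0.00000j)
  m=-3: 0.00002 + 0.00003j × 0.05820 - 0.32603j = 0.00001 - 0.00001j  (running Σ = 0.00001 - 0.00001j)
  m=-2: 0.00019 - 0.00187j × -0.03940 - 0.09170j = -0.00018 + 0.00006j  (running Σ = -0.00017 + 0.00005j)
  m=-1: -0.04636 + 0.04192j × 0.30898 + 0.20353j = -0.02286 + 0.00352j  (running Σ = -0.02303 + 0.00357j)
  m=0: 1.01326 + 0.00000j × -0.00353 + 0.00000j = -0.00358 + 0.00000j  (running Σ = -0.02660 + 0.00357j)
  m=1: 0.04636 + 0.04192j × -0.30898 + 0.20353j = -0.02286 - 0.00352j  (running Σ = -0.04946 + 0.00005j)
  m=2: 0.00019 + 0.00187j × -0.03940 + 0.09170j = -0.00018 - 0.00006j  (running Σ = -0.04964 - 0.00001j)
  m=3: -0.00002 + 0.00003j × -0.05820 - 0.32603j = 0.00001 + 0.00001j  (running Σ = -0.04963 - 0.00000j)
  m=4: -0.00000 + 0.00000j × -0.29600 - 0.31197j = 0.00000 + 0.00000j  (running Σ = -0.04963 - 0.00000j)
  m=5: -0.00000 - 0.00000j × -0.25482 - 0.05944j = 0.00000 + 0.00000j  (running Σ = -0.04963 - 0.00000j)
  m=6: -0.00000 - 0.00000j × -0.08017 + 0.02957j = 0.00000 + 0.00000j  (running Σ = -0.04963 + 0.00000j)
Total Σ_m = -0.04963 + 0.00000j. Multiply by 0.966644: -0.04797 + 0.00000j. P_6(cos γ) = -0.047974

-0.047974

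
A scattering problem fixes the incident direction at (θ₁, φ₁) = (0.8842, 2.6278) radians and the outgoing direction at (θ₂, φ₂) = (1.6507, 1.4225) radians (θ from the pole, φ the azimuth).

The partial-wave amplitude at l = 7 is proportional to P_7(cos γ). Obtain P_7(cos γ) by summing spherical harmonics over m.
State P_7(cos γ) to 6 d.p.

Summing Y*_{l m}(θ₁,φ₁)·Y_{l m}(θ₂,φ₂) over m ∈ [−7, 7]; prefactor 4π/(2·7+1) = 0.837758:
  [-7]  conj(Y_{7,-7})(Ω₁) = (0.074349, -0.036370) ; Y_{7,-7}(Ω₂) = (-0.421219, 0.248342) ; Δ = (-0.022285, 0.033784)
  [-6]  conj(Y_{7,-6})(Ω₁) = (-0.253393, -0.014926) ; Y_{7,-6}(Ω₂) = (0.092236, 0.113823) ; Δ = (-0.021673, -0.030219)
  [-5]  conj(Y_{7,-5})(Ω₁) = (0.360469, 0.232389) ; Y_{7,-5}(Ω₂) = (-0.223689, 0.244252) ; Δ = (-0.137394, 0.036063)
  [-4]  conj(Y_{7,-4})(Ω₁) = (-0.172368, -0.327581) ; Y_{7,-4}(Ω₂) = (0.139884, 0.094307) ; Δ = (0.006782, -0.062079)
  [-3]  conj(Y_{7,-3})(Ω₁) = (0.000648, -0.022022) ; Y_{7,-3}(Ω₂) = (-0.121917, 0.255717) ; Δ = (0.005552, 0.002851)
  [-2]  conj(Y_{7,-2})(Ω₁) = (-0.187406, 0.310375) ; Y_{7,-2}(Ω₂) = (0.169757, 0.051879) ; Δ = (-0.047915, 0.042966)
  [-1]  conj(Y_{7,-1})(Ω₁) = (0.122411, -0.069082) ; Y_{7,-1}(Ω₂) = (-0.039134, 0.261955) ; Δ = (0.013306, 0.034769)
  [+0]  conj(Y_{7,0})(Ω₁) = (0.325242, -0.000000) ; Y_{7,0}(Ω₂) = (0.179977, 0.000000) ; Δ = (0.058536, 0.000000)
  [+1]  conj(Y_{7,1})(Ω₁) = (-0.122411, -0.069082) ; Y_{7,1}(Ω₂) = (0.039134, 0.261955) ; Δ = (0.013306, -0.034769)
  [+2]  conj(Y_{7,2})(Ω₁) = (-0.187406, -0.310375) ; Y_{7,2}(Ω₂) = (0.169757, -0.051879) ; Δ = (-0.047915, -0.042966)
  [+3]  conj(Y_{7,3})(Ω₁) = (-0.000648, -0.022022) ; Y_{7,3}(Ω₂) = (0.121917, 0.255717) ; Δ = (0.005552, -0.002851)
  [+4]  conj(Y_{7,4})(Ω₁) = (-0.172368, 0.327581) ; Y_{7,4}(Ω₂) = (0.139884, -0.094307) ; Δ = (0.006782, 0.062079)
  [+5]  conj(Y_{7,5})(Ω₁) = (-0.360469, 0.232389) ; Y_{7,5}(Ω₂) = (0.223689, 0.244252) ; Δ = (-0.137394, -0.036063)
  [+6]  conj(Y_{7,6})(Ω₁) = (-0.253393, 0.014926) ; Y_{7,6}(Ω₂) = (0.092236, -0.113823) ; Δ = (-0.021673, 0.030219)
  [+7]  conj(Y_{7,7})(Ω₁) = (-0.074349, -0.036370) ; Y_{7,7}(Ω₂) = (0.421219, 0.248342) ; Δ = (-0.022285, -0.033784)
Accumulated sum (-0.348720, 0.000000); after 4π/(2l+1) scaling, (-0.292143, 0.000000) ⇒ P_7 = -0.292143

-0.292143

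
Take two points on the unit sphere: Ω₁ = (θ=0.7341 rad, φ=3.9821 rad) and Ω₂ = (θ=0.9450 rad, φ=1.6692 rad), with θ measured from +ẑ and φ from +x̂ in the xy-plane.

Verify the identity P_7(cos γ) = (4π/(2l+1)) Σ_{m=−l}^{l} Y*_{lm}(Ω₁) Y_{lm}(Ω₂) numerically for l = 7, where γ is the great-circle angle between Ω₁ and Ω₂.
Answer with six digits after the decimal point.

-0.142462

Summing Y*_{l m}(θ₁,φ₁)·Y_{l m}(θ₂,φ₂) over m ∈ [−7, 7]; prefactor 4π/(2·7+1) = 0.837758:
  m=-7: Y*=(-0.027894, 0.011782)  Y=(0.073025, 0.088691)  product (-0.003082, -0.001614)
  m=-6: Y*=(0.040766, -0.118761)  Y=(-0.258066, 0.172947)  product (0.010019, 0.037698)
  m=-5: Y*=(0.148984, 0.266440)  Y=(-0.209778, -0.391388)  product (0.073028, -0.114204)
  m=-4: Y*=(-0.446077, -0.099956)  Y=(0.250148, -0.103883)  product (-0.121969, 0.021336)
  m=-3: Y*=(0.272543, -0.194600)  Y=(-0.048176, -0.158423)  product (-0.043959, -0.033802)
  m=-2: Y*=(0.012530, -0.113224)  Y=(0.348767, -0.069540)  product (-0.003504, -0.040360)
  m=-1: Y*=(0.260806, 0.291261)  Y=(-0.001909, -0.019341)  product (0.005135, -0.005600)
  m=+0: Y*=(-0.003937, -0.000000)  Y=(0.352977, 0.000000)  product (-0.001390, -0.000000)
  m=+1: Y*=(-0.260806, 0.291261)  Y=(0.001909, -0.019341)  product (0.005135, 0.005600)
  m=+2: Y*=(0.012530, 0.113224)  Y=(0.348767, 0.069540)  product (-0.003504, 0.040360)
  m=+3: Y*=(-0.272543, -0.194600)  Y=(0.048176, -0.158423)  product (-0.043959, 0.033802)
  m=+4: Y*=(-0.446077, 0.099956)  Y=(0.250148, 0.103883)  product (-0.121969, -0.021336)
  m=+5: Y*=(-0.148984, 0.266440)  Y=(0.209778, -0.391388)  product (0.073028, 0.114204)
  m=+6: Y*=(0.040766, 0.118761)  Y=(-0.258066, -0.172947)  product (0.010019, -0.037698)
  m=+7: Y*=(0.027894, 0.011782)  Y=(-0.073025, 0.088691)  product (-0.003082, 0.001614)
Accumulated sum (-0.170051, -0.000000); after 4π/(2l+1) scaling, (-0.142462, -0.000000) ⇒ P_7 = -0.142462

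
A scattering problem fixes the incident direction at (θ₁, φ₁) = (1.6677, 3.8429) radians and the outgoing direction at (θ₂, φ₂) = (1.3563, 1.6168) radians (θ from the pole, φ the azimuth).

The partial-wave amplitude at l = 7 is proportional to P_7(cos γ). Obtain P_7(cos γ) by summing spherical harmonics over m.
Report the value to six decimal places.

-0.316949

Addition theorem: P_7(cos γ) = (4π/15) Σ_m Y*_{lm}(Ω₁) Y_{lm}(Ω₂), m = −7…7:
  [-7]  conj(Y_{7,-7})(Ω₁) = -0.094590+0.474511i ; Y_{7,-7}(Ω₂) = +0.134550+0.403281i ; Δ = -0.204089+0.025699i
  [-6]  conj(Y_{7,-6})(Ω₁) = +0.085073+0.154056i ; Y_{7,-6}(Ω₂) = -0.333415+0.094441i ; Δ = -0.042914-0.043330i
  [-5]  conj(Y_{7,-5})(Ω₁) = -0.294056-0.112347i ; Y_{7,-5}(Ω₂) = +0.030621+0.130766i ; Δ = +0.005687-0.041893i
  [-4]  conj(Y_{7,-4})(Ω₁) = -0.189319+0.066195i ; Y_{7,-4}(Ω₂) = -0.337463+0.062809i ; Δ = +0.059731-0.034229i
  [-3]  conj(Y_{7,-3})(Ω₁) = +0.132761-0.224971i ; Y_{7,-3}(Ω₂) = +0.004306+0.030999i ; Δ = +0.007545+0.003147i
  [-2]  conj(Y_{7,-2})(Ω₁) = -0.035099-0.206728i ; Y_{7,-2}(Ω₂) = -0.326404+0.030117i ; Δ = +0.017683+0.066420i
  [-1]  conj(Y_{7,-1})(Ω₁) = +0.183563+0.155024i ; Y_{7,-1}(Ω₂) = -0.000403-0.008746i ; Δ = +0.001282-0.001668i
  [+0]  conj(Y_{7,0})(Ω₁) = +0.212150-0.000000i ; Y_{7,0}(Ω₂) = -0.321374+0.000000i ; Δ = -0.068180+0.000000i
  [+1]  conj(Y_{7,1})(Ω₁) = -0.183563+0.155024i ; Y_{7,1}(Ω₂) = +0.000403-0.008746i ; Δ = +0.001282+0.001668i
  [+2]  conj(Y_{7,2})(Ω₁) = -0.035099+0.206728i ; Y_{7,2}(Ω₂) = -0.326404-0.030117i ; Δ = +0.017683-0.066420i
  [+3]  conj(Y_{7,3})(Ω₁) = -0.132761-0.224971i ; Y_{7,3}(Ω₂) = -0.004306+0.030999i ; Δ = +0.007545-0.003147i
  [+4]  conj(Y_{7,4})(Ω₁) = -0.189319-0.066195i ; Y_{7,4}(Ω₂) = -0.337463-0.062809i ; Δ = +0.059731+0.034229i
  [+5]  conj(Y_{7,5})(Ω₁) = +0.294056-0.112347i ; Y_{7,5}(Ω₂) = -0.030621+0.130766i ; Δ = +0.005687+0.041893i
  [+6]  conj(Y_{7,6})(Ω₁) = +0.085073-0.154056i ; Y_{7,6}(Ω₂) = -0.333415-0.094441i ; Δ = -0.042914+0.043330i
  [+7]  conj(Y_{7,7})(Ω₁) = +0.094590+0.474511i ; Y_{7,7}(Ω₂) = -0.134550+0.403281i ; Δ = -0.204089-0.025699i
Σ over m = -0.378330+0.000000i; ×(4π/15) → -0.316949+0.000000i. Real part: -0.316949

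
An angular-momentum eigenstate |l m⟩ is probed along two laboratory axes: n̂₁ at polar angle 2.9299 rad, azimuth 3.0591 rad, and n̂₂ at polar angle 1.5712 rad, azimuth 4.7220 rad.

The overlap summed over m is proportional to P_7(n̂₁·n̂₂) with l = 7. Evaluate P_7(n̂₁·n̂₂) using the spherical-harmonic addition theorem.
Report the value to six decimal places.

0.041277

Term-by-term m-sum for l=7 (normalisation 4π/15 = 0.837758):
  [-7]  conj(Y_{7,-7})(Ω₁) = (-0.000008, 0.000005) ; Y_{7,-7}(Ω₂) = (-0.033616, -0.498908) ; Δ = (0.000003, 0.000004)
  [-6]  conj(Y_{7,-6})(Ω₁) = (-0.000139, 0.000075) ; Y_{7,-6}(Ω₂) = (0.000754, -0.000044) ; Δ = (-0.000000, 0.000000)
  [-5]  conj(Y_{7,-5})(Ω₁) = (-0.001573, 0.000688) ; Y_{7,-5}(Ω₂) = (-0.017626, -0.366504) ; Δ = (0.000280, 0.000564)
  [-4]  conj(Y_{7,-4})(Ω₁) = (-0.012470, 0.004271) ; Y_{7,-4}(Ω₂) = (0.000888, -0.000034) ; Δ = (-0.000011, 0.000004)
  [-3]  conj(Y_{7,-3})(Ω₁) = (-0.070213, 0.017740) ; Y_{7,-3}(Ω₂) = (-0.009568, -0.331760) ; Δ = (0.006557, 0.023124)
  [-2]  conj(Y_{7,-2})(Ω₁) = (-0.269848, 0.044929) ; Y_{7,-2}(Ω₂) = (0.000947, -0.000018) ; Δ = (-0.000255, 0.000047)
  [-1]  conj(Y_{7,-1})(Ω₁) = (-0.621076, 0.051351) ; Y_{7,-1}(Ω₂) = (-0.003069, -0.319354) ; Δ = (0.018305, 0.198186)
  [+0]  conj(Y_{7,0})(Ω₁) = (-0.506360, -0.000000) ; Y_{7,0}(Ω₂) = (0.000965, 0.000000) ; Δ = (-0.000489, -0.000000)
  [+1]  conj(Y_{7,1})(Ω₁) = (0.621076, 0.051351) ; Y_{7,1}(Ω₂) = (0.003069, -0.319354) ; Δ = (0.018305, -0.198186)
  [+2]  conj(Y_{7,2})(Ω₁) = (-0.269848, -0.044929) ; Y_{7,2}(Ω₂) = (0.000947, 0.000018) ; Δ = (-0.000255, -0.000047)
  [+3]  conj(Y_{7,3})(Ω₁) = (0.070213, 0.017740) ; Y_{7,3}(Ω₂) = (0.009568, -0.331760) ; Δ = (0.006557, -0.023124)
  [+4]  conj(Y_{7,4})(Ω₁) = (-0.012470, -0.004271) ; Y_{7,4}(Ω₂) = (0.000888, 0.000034) ; Δ = (-0.000011, -0.000004)
  [+5]  conj(Y_{7,5})(Ω₁) = (0.001573, 0.000688) ; Y_{7,5}(Ω₂) = (0.017626, -0.366504) ; Δ = (0.000280, -0.000564)
  [+6]  conj(Y_{7,6})(Ω₁) = (-0.000139, -0.000075) ; Y_{7,6}(Ω₂) = (0.000754, 0.000044) ; Δ = (-0.000000, -0.000000)
  [+7]  conj(Y_{7,7})(Ω₁) = (0.000008, 0.000005) ; Y_{7,7}(Ω₂) = (0.033616, -0.498908) ; Δ = (0.000003, -0.000004)
Σ over m = (0.049270, -0.000000); ×(4π/15) → (0.041277, -0.000000). Real part: 0.041277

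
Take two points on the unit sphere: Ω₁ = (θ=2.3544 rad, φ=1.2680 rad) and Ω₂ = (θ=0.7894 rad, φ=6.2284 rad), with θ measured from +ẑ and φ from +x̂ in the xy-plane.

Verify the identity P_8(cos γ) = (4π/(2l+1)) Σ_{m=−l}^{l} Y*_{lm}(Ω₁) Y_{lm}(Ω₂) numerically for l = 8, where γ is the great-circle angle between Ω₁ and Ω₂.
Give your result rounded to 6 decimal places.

-0.281857

Addition theorem: P_8(cos γ) = (4π/17) Σ_m Y*_{lm}(Ω₁) Y_{lm}(Ω₂), m = −8…8:
  term(m=-8) = -0.000437-0.000995i   from Y*(Ω₁)=-0.024585-0.021529i, Y(Ω₂)=+0.030115+0.014114i
  term(m=-7) = +0.016955-0.002828i   from Y*(Ω₁)=+0.111123-0.067944i, Y(Ω₂)=+0.122386+0.049379i
  term(m=-6) = -0.007895+0.095218i   from Y*(Ω₁)=+0.074967+0.298596i, Y(Ω₂)=+0.293731+0.100188i
  term(m=-5) = -0.198596-0.068188i   from Y*(Ω₁)=-0.457189-0.026003i, Y(Ω₂)=+0.441439+0.124040i
  term(m=-4) = +0.068536-0.104894i   from Y*(Ω₁)=+0.125307-0.333299i, Y(Ω₂)=+0.343474+0.076498i
  term(m=-3) = +0.002690+0.002922i   from Y*(Ω₁)=-0.047210-0.036822i, Y(Ω₂)=-0.065446-0.010854i
  term(m=-2) = -0.129578+0.070121i   from Y*(Ω₁)=+0.315354-0.218344i, Y(Ω₂)=-0.381815-0.042004i
  term(m=-1) = -0.003602-0.014223i   from Y*(Ω₁)=+0.037150+0.118918i, Y(Ω₂)=-0.117586-0.006448i
  term(m=+0) = +0.122551+0.000000i   from Y*(Ω₁)=+0.348940-0.000000i, Y(Ω₂)=+0.351210+0.000000i
  term(m=+1) = -0.003602+0.014223i   from Y*(Ω₁)=-0.037150+0.118918i, Y(Ω₂)=+0.117586-0.006448i
  term(m=+2) = -0.129578-0.070121i   from Y*(Ω₁)=+0.315354+0.218344i, Y(Ω₂)=-0.381815+0.042004i
  term(m=+3) = +0.002690-0.002922i   from Y*(Ω₁)=+0.047210-0.036822i, Y(Ω₂)=+0.065446-0.010854i
  term(m=+4) = +0.068536+0.104894i   from Y*(Ω₁)=+0.125307+0.333299i, Y(Ω₂)=+0.343474-0.076498i
  term(m=+5) = -0.198596+0.068188i   from Y*(Ω₁)=+0.457189-0.026003i, Y(Ω₂)=-0.441439+0.124040i
  term(m=+6) = -0.007895-0.095218i   from Y*(Ω₁)=+0.074967-0.298596i, Y(Ω₂)=+0.293731-0.100188i
  term(m=+7) = +0.016955+0.002828i   from Y*(Ω₁)=-0.111123-0.067944i, Y(Ω₂)=-0.122386+0.049379i
  term(m=+8) = -0.000437+0.000995i   from Y*(Ω₁)=-0.024585+0.021529i, Y(Ω₂)=+0.030115-0.014114i
Σ over m = -0.381301+0.000000i; ×(4π/17) → -0.281857+0.000000i. Real part: -0.281857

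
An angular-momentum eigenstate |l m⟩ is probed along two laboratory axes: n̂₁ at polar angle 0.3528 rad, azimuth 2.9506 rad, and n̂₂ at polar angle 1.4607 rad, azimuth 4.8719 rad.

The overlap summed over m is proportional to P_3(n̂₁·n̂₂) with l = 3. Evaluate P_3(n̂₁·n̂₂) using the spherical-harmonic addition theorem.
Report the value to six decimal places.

Addition theorem: P_3(cos γ) = (4π/7) Σ_m Y*_{lm}(Ω₁) Y_{lm}(Ω₂), m = −3…3:
  m=-3: Y*=(-0.014462, 0.009331)  Y=(-0.188654, -0.363671)  product (0.006122, 0.003499)
  m=-2: Y*=(0.106246, -0.042681)  Y=(-0.105337, 0.034793)  product (-0.009707, 0.008193)
  m=-1: Y*=(-0.373100, 0.072139)  Y=(-0.047942, -0.298002)  product (0.039385, 0.107726)
  m=+0: Y*=(0.491339, -0.000000)  Y=(-0.120532, 0.000000)  product (-0.059222, 0.000000)
  m=+1: Y*=(0.373100, 0.072139)  Y=(0.047942, -0.298002)  product (0.039385, -0.107726)
  m=+2: Y*=(0.106246, 0.042681)  Y=(-0.105337, -0.034793)  product (-0.009707, -0.008193)
  m=+3: Y*=(0.014462, 0.009331)  Y=(0.188654, -0.363671)  product (0.006122, -0.003499)
Σ over m = (0.012377, 0.000000); ×(4π/7) → (0.022220, 0.000000). Real part: 0.022220

0.022220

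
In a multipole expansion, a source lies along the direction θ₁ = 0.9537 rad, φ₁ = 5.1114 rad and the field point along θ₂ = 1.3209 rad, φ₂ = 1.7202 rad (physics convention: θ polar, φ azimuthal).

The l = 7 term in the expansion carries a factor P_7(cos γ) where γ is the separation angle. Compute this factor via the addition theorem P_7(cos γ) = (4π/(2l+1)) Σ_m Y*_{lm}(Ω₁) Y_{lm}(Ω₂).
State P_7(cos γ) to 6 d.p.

-0.309794

Term-by-term m-sum for l=7 (normalisation 4π/15 = 0.837758):
  term(m=-7) = 0.00845 - 0.04737j   from Y*(Ω₁)=-0.04098 - 0.11279j, Y(Ω₂)=0.34695 + 0.20094j
  term(m=-6) = 0.00892 + 0.12166j   from Y*(Ω₁)=0.23365 - 0.21659j, Y(Ω₂)=-0.23908 + 0.29908j
  term(m=-5) = 0.00904 + 0.02704j   from Y*(Ω₁)=0.40458 + 0.18274j, Y(Ω₂)=0.04363 + 0.04712j
  term(m=-4) = -0.04857 - 0.07538j   from Y*(Ω₁)=-0.00642 + 0.25414j, Y(Ω₂)=-0.29158 + 0.19846j
  term(m=-3) = -0.00680 - 0.00632j   from Y*(Ω₁)=0.17130 - 0.06719j, Y(Ω₂)=-0.02188 - 0.04550j
  term(m=-2) = -0.09811 - 0.05350j   from Y*(Ω₁)=0.24383 + 0.25007j, Y(Ω₂)=-0.30576 + 0.09418j
  term(m=-1) = -0.00380 - 0.00097j   from Y*(Ω₁)=0.01638 - 0.03885j, Y(Ω₂)=-0.01385 - 0.09199j
  term(m=+0) = -0.10804 + 0.00000j   from Y*(Ω₁)=0.35097 + 0.00000j, Y(Ω₂)=-0.30783 + 0.00000j
  term(m=+1) = -0.00380 + 0.00097j   from Y*(Ω₁)=-0.01638 - 0.03885j, Y(Ω₂)=0.01385 - 0.09199j
  term(m=+2) = -0.09811 + 0.05350j   from Y*(Ω₁)=0.24383 - 0.25007j, Y(Ω₂)=-0.30576 - 0.09418j
  term(m=+3) = -0.00680 + 0.00632j   from Y*(Ω₁)=-0.17130 - 0.06719j, Y(Ω₂)=0.02188 - 0.04550j
  term(m=+4) = -0.04857 + 0.07538j   from Y*(Ω₁)=-0.00642 - 0.25414j, Y(Ω₂)=-0.29158 - 0.19846j
  term(m=+5) = 0.00904 - 0.02704j   from Y*(Ω₁)=-0.40458 + 0.18274j, Y(Ω₂)=-0.04363 + 0.04712j
  term(m=+6) = 0.00892 - 0.12166j   from Y*(Ω₁)=0.23365 + 0.21659j, Y(Ω₂)=-0.23908 - 0.29908j
  term(m=+7) = 0.00845 + 0.04737j   from Y*(Ω₁)=0.04098 - 0.11279j, Y(Ω₂)=-0.34695 + 0.20094j
Total Σ_m = -0.36979 + 0.00000j. Multiply by 0.837758: -0.30979 + 0.00000j. P_7(cos γ) = -0.309794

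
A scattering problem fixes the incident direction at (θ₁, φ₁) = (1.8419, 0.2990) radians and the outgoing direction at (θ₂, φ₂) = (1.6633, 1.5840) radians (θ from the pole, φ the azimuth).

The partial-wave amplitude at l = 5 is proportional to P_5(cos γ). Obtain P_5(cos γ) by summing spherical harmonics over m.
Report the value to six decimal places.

0.346063

Addition theorem: P_5(cos γ) = (4π/11) Σ_m Y*_{lm}(Ω₁) Y_{lm}(Ω₂), m = −5…5:
  m=-5: Y*=(0.029180, 0.384235)  Y=(-0.029970, -0.453305)  product (0.173301, -0.024743)
  m=-4: Y*=(-0.123990, -0.315183)  Y=(-0.133086, 0.007035)  product (0.018719, 0.041074)
  m=-3: Y*=(-0.068452, -0.085731)  Y=(-0.012486, -0.315051)  product (-0.026155, 0.022636)
  m=-2: Y*=(0.273281, 0.186160)  Y=(-0.151187, 0.003993)  product (-0.042060, -0.027054)
  m=-1: Y*=(0.030670, 0.009454)  Y=(-0.003714, -0.281279)  product (0.002545, -0.008662)
  m=+0: Y*=(-0.322708, -0.000000)  Y=(-0.155641, 0.000000)  product (0.050227, 0.000000)
  m=+1: Y*=(-0.030670, 0.009454)  Y=(0.003714, -0.281279)  product (0.002545, 0.008662)
  m=+2: Y*=(0.273281, -0.186160)  Y=(-0.151187, -0.003993)  product (-0.042060, 0.027054)
  m=+3: Y*=(0.068452, -0.085731)  Y=(0.012486, -0.315051)  product (-0.026155, -0.022636)
  m=+4: Y*=(-0.123990, 0.315183)  Y=(-0.133086, -0.007035)  product (0.018719, -0.041074)
  m=+5: Y*=(-0.029180, 0.384235)  Y=(0.029970, -0.453305)  product (0.173301, 0.024743)
Accumulated sum (0.302927, 0.000000); after 4π/(2l+1) scaling, (0.346063, 0.000000) ⇒ P_5 = 0.346063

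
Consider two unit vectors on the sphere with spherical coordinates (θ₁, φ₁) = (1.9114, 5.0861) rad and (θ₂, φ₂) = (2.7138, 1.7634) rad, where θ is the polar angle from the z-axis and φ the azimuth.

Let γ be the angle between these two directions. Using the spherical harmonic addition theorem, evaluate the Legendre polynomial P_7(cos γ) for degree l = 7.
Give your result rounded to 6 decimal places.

Expand P_7 via completeness: Σ_{m} conj(Y_{7,m}) at Ω₁ times Y_{7,m} at Ω₂ —
  term(m=-7) = -0.00010 - 0.00033j   from Y*(Ω₁)=-0.16582 - 0.28587j, Y(Ω₂)=0.00103 + 0.00023j
  term(m=-6) = 0.00177 + 0.00337j   from Y*(Ω₁)=-0.27265 + 0.34311j, Y(Ω₂)=0.00350 - 0.00794j
  term(m=-5) = -0.00334 - 0.00426j   from Y*(Ω₁)=0.11762 + 0.03609j, Y(Ω₂)=-0.03614 - 0.02514j
  term(m=-4) = -0.03447 - 0.03050j   from Y*(Ω₁)=0.02275 + 0.29890j, Y(Ω₂)=-0.11018 + 0.10693j
  term(m=-3) = 0.07507 + 0.04534j   from Y*(Ω₁)=0.21562 - 0.10407j, Y(Ω₂)=0.20008 + 0.30685j
  term(m=-2) = 0.10519 + 0.03986j   from Y*(Ω₁)=0.15344 + 0.14221j, Y(Ω₂)=0.49827 - 0.20203j
  term(m=-1) = -0.07707 - 0.01411j   from Y*(Ω₁)=0.09884 - 0.25205j, Y(Ω₂)=-0.05540 - 0.28406j
  term(m=+0) = 0.06443 + 0.00000j   from Y*(Ω₁)=0.17979 + 0.00000j, Y(Ω₂)=0.35835 + 0.00000j
  term(m=+1) = -0.07707 + 0.01411j   from Y*(Ω₁)=-0.09884 - 0.25205j, Y(Ω₂)=0.05540 - 0.28406j
  term(m=+2) = 0.10519 - 0.03986j   from Y*(Ω₁)=0.15344 - 0.14221j, Y(Ω₂)=0.49827 + 0.20203j
  term(m=+3) = 0.07507 - 0.04534j   from Y*(Ω₁)=-0.21562 - 0.10407j, Y(Ω₂)=-0.20008 + 0.30685j
  term(m=+4) = -0.03447 + 0.03050j   from Y*(Ω₁)=0.02275 - 0.29890j, Y(Ω₂)=-0.11018 - 0.10693j
  term(m=+5) = -0.00334 + 0.00426j   from Y*(Ω₁)=-0.11762 + 0.03609j, Y(Ω₂)=0.03614 - 0.02514j
  term(m=+6) = 0.00177 - 0.00337j   from Y*(Ω₁)=-0.27265 - 0.34311j, Y(Ω₂)=0.00350 + 0.00794j
  term(m=+7) = -0.00010 + 0.00033j   from Y*(Ω₁)=0.16582 - 0.28587j, Y(Ω₂)=-0.00103 + 0.00023j
Σ over m = 0.19851 + 0.00000j; ×(4π/15) → 0.16630 + 0.00000j. Real part: 0.166302

0.166302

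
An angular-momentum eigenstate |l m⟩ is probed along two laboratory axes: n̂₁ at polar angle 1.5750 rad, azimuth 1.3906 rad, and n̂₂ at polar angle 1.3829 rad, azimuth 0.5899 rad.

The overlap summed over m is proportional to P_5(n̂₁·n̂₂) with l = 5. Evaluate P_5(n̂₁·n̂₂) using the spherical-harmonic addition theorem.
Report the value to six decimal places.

Expand P_5 via completeness: Σ_{m} conj(Y_{5,m}) at Ω₁ times Y_{5,m} at Ω₂ —
  term(m=-5) = -0.12832 - 0.14962j   from Y*(Ω₁)=0.36383 + 0.28814j, Y(Ω₂)=-0.41689 - 0.08108j
  term(m=-4) = 0.00157 + 0.00010j   from Y*(Ω₁)=-0.00464 + 0.00407j, Y(Ω₂)=-0.18118 - 0.17995j
  term(m=-3) = -0.05750 + 0.05245j   from Y*(Ω₁)=0.17800 + 0.29656j, Y(Ω₂)=0.04446 + 0.22056j
  term(m=-2) = 0.00006 - 0.00195j   from Y*(Ω₁)=-0.00667 + 0.00251j, Y(Ω₂)=-0.10425 + 0.25290j
  term(m=-1) = 0.03767 + 0.03884j   from Y*(Ω₁)=0.05739 + 0.31502j, Y(Ω₂)=0.14043 - 0.09401j
  term(m=+0) = -0.00204 + 0.00000j   from Y*(Ω₁)=-0.00737 + 0.00000j, Y(Ω₂)=0.27600 + 0.00000j
  term(m=+1) = 0.03767 - 0.03884j   from Y*(Ω₁)=-0.05739 + 0.31502j, Y(Ω₂)=-0.14043 - 0.09401j
  term(m=+2) = 0.00006 + 0.00195j   from Y*(Ω₁)=-0.00667 - 0.00251j, Y(Ω₂)=-0.10425 - 0.25290j
  term(m=+3) = -0.05750 - 0.05245j   from Y*(Ω₁)=-0.17800 + 0.29656j, Y(Ω₂)=-0.04446 + 0.22056j
  term(m=+4) = 0.00157 - 0.00010j   from Y*(Ω₁)=-0.00464 - 0.00407j, Y(Ω₂)=-0.18118 + 0.17995j
  term(m=+5) = -0.12832 + 0.14962j   from Y*(Ω₁)=-0.36383 + 0.28814j, Y(Ω₂)=0.41689 - 0.08108j
Σ over m = -0.29505 + 0.00000j; ×(4π/11) → -0.33706 + 0.00000j. Real part: -0.337064

-0.337064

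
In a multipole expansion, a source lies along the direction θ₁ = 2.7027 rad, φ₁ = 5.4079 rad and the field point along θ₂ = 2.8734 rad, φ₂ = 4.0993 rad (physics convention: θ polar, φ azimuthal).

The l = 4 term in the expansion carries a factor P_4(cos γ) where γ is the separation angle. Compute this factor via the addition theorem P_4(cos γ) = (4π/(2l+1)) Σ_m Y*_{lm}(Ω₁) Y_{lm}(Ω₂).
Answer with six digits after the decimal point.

0.220324

Expand P_4 via completeness: Σ_{m} conj(Y_{4,m}) at Ω₁ times Y_{4,m} at Ω₂ —
  m=-4: -0.013507+0.005077i × -0.001684+0.001388i = +0.000016-0.000027i  (running Σ = +0.000016-0.000027i)
  m=-3: +0.075632+0.042877i × -0.021653-0.005957i = -0.001382-0.001379i  (running Σ = -0.001367-0.001406i)
  m=-2: -0.051153-0.281470i × -0.043714-0.121786i = -0.032043+0.018534i  (running Σ = -0.033409+0.017128i)
  m=-1: -0.319040+0.382247i × +0.244031-0.346867i = +0.054734+0.203944i  (running Σ = +0.021324+0.221072i)
  m=0: +0.202933-0.000000i × +0.567413+0.000000i = +0.115147+0.000000i  (running Σ = +0.136471+0.221072i)
  m=1: +0.319040+0.382247i × -0.244031-0.346867i = +0.054734-0.203944i  (running Σ = +0.191205+0.017128i)
  m=2: -0.051153+0.281470i × -0.043714+0.121786i = -0.032043-0.018534i  (running Σ = +0.159162-0.001406i)
  m=3: -0.075632+0.042877i × +0.021653-0.005957i = -0.001382+0.001379i  (running Σ = +0.157779-0.000027i)
  m=4: -0.013507-0.005077i × -0.001684-0.001388i = +0.000016+0.000027i  (running Σ = +0.157795+0.000000i)
Σ over m = +0.157795+0.000000i; ×(4π/9) → +0.220324+0.000000i. Real part: 0.220324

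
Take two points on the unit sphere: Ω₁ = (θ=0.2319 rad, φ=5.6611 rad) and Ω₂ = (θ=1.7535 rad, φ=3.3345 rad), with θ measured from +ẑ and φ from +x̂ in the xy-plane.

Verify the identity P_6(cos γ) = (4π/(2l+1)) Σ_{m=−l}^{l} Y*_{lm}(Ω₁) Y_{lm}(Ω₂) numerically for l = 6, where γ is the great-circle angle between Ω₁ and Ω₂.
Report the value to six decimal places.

Term-by-term m-sum for l=6 (normalisation 4π/13 = 0.966644):
  term(m=-6) = (0.000005, 0.000031)   from Y*(Ω₁)=(-0.000059, 0.000040), Y(Ω₂)=(0.175456, -0.400017)
  term(m=-5) = (-0.000174, 0.000235)   from Y*(Ω₁)=(-0.001044, -0.000033), Y(Ω₂)=(0.159300, -0.229749)
  term(m=-4) = (0.001978, -0.000235)   from Y*(Ω₁)=(-0.007445, -0.005698), Y(Ω₂)=(-0.152295, 0.148158)
  term(m=-3) = (0.012996, 0.010871)   from Y*(Ω₁)=(-0.016625, -0.054622), Y(Ω₂)=(-0.248429, 0.162309)
  term(m=-2) = (-0.001919, -0.032391)   from Y*(Ω₁)=(0.074829, -0.220891), Y(Ω₂)=(0.128904, -0.052357)
  term(m=-1) = (0.116509, -0.123617)   from Y*(Ω₁)=(0.463584, -0.332418), Y(Ω₂)=(0.292258, -0.057089)
  term(m=+0) = (-0.061524, 0.000000)   from Y*(Ω₁)=(0.517882, -0.000000), Y(Ω₂)=(-0.118799, 0.000000)
  term(m=+1) = (0.116509, 0.123617)   from Y*(Ω₁)=(-0.463584, -0.332418), Y(Ω₂)=(-0.292258, -0.057089)
  term(m=+2) = (-0.001919, 0.032391)   from Y*(Ω₁)=(0.074829, 0.220891), Y(Ω₂)=(0.128904, 0.052357)
  term(m=+3) = (0.012996, -0.010871)   from Y*(Ω₁)=(0.016625, -0.054622), Y(Ω₂)=(0.248429, 0.162309)
  term(m=+4) = (0.001978, 0.000235)   from Y*(Ω₁)=(-0.007445, 0.005698), Y(Ω₂)=(-0.152295, -0.148158)
  term(m=+5) = (-0.000174, -0.000235)   from Y*(Ω₁)=(0.001044, -0.000033), Y(Ω₂)=(-0.159300, -0.229749)
  term(m=+6) = (0.000005, -0.000031)   from Y*(Ω₁)=(-0.000059, -0.000040), Y(Ω₂)=(0.175456, 0.400017)
Total Σ_m = (0.197266, -0.000000). Multiply by 0.966644: (0.190686, -0.000000). P_6(cos γ) = 0.190686

0.190686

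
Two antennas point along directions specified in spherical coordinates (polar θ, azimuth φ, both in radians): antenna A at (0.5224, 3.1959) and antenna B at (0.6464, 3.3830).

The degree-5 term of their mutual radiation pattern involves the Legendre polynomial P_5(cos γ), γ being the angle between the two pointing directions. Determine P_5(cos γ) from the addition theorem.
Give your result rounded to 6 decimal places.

Summing Y*_{l m}(θ₁,φ₁)·Y_{l m}(θ₂,φ₂) over m ∈ [−5, 5]; prefactor 4π/(2·5+1) = 1.142397:
  term(m=-5) = (0.000313, -0.000425)   from Y*(Ω₁)=(-0.013828, -0.003850), Y(Ω₂)=(-0.013091, 0.034386)
  term(m=-4) = (0.008908, -0.008272)   from Y*(Ω₁)=(0.076986, 0.016992), Y(Ω₂)=(0.087724, -0.126815)
  term(m=-3) = (0.074995, -0.047154)   from Y*(Ω₁)=(-0.244225, -0.040145), Y(Ω₂)=(-0.268092, 0.237145)
  term(m=-2) = (0.190832, -0.074940)   from Y*(Ω₁)=(0.455511, 0.049671), Y(Ω₂)=(0.396289, -0.207732)
  term(m=-1) = (0.042774, -0.008098)   from Y*(Ω₁)=(-0.371912, -0.020217), Y(Ω₂)=(-0.113493, 0.027943)
  term(m=+0) = (0.077565, 0.000000)   from Y*(Ω₁)=(-0.206455, -0.000000), Y(Ω₂)=(-0.375699, 0.000000)
  term(m=+1) = (0.042774, 0.008098)   from Y*(Ω₁)=(0.371912, -0.020217), Y(Ω₂)=(0.113493, 0.027943)
  term(m=+2) = (0.190832, 0.074940)   from Y*(Ω₁)=(0.455511, -0.049671), Y(Ω₂)=(0.396289, 0.207732)
  term(m=+3) = (0.074995, 0.047154)   from Y*(Ω₁)=(0.244225, -0.040145), Y(Ω₂)=(0.268092, 0.237145)
  term(m=+4) = (0.008908, 0.008272)   from Y*(Ω₁)=(0.076986, -0.016992), Y(Ω₂)=(0.087724, 0.126815)
  term(m=+5) = (0.000313, 0.000425)   from Y*(Ω₁)=(0.013828, -0.003850), Y(Ω₂)=(0.013091, 0.034386)
Σ over m = (0.713212, -0.000000); ×(4π/11) → (0.814771, -0.000000). Real part: 0.814771

0.814771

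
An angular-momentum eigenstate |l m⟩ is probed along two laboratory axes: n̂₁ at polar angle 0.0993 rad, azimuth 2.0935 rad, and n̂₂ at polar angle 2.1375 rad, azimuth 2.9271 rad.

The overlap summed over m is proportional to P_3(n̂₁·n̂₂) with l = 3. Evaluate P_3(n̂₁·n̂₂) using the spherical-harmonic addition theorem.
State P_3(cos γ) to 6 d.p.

0.443965

Addition theorem: P_3(cos γ) = (4π/7) Σ_m Y*_{lm}(Ω₁) Y_{lm}(Ω₂), m = −3…3:
  term(m=-3) = -0.000082-0.000061i   from Y*(Ω₁)=+0.000407-0.000001i, Y(Ω₂)=-0.200444-0.150326i
  term(m=-2) = +0.000376+0.003885i   from Y*(Ω₁)=-0.005013-0.008647i, Y(Ω₂)=-0.355141-0.162439i
  term(m=-1) = +0.010233-0.011270i   from Y*(Ω₁)=-0.063193+0.109680i, Y(Ω₂)=-0.117503-0.025597i
  term(m=+0) = +0.226253+0.000000i   from Y*(Ω₁)=+0.724428-0.000000i, Y(Ω₂)=+0.312320+0.000000i
  term(m=+1) = +0.010233+0.011270i   from Y*(Ω₁)=+0.063193+0.109680i, Y(Ω₂)=+0.117503-0.025597i
  term(m=+2) = +0.000376-0.003885i   from Y*(Ω₁)=-0.005013+0.008647i, Y(Ω₂)=-0.355141+0.162439i
  term(m=+3) = -0.000082+0.000061i   from Y*(Ω₁)=-0.000407-0.000001i, Y(Ω₂)=+0.200444-0.150326i
Accumulated sum +0.247307+0.000000i; after 4π/(2l+1) scaling, +0.443965+0.000000i ⇒ P_3 = 0.443965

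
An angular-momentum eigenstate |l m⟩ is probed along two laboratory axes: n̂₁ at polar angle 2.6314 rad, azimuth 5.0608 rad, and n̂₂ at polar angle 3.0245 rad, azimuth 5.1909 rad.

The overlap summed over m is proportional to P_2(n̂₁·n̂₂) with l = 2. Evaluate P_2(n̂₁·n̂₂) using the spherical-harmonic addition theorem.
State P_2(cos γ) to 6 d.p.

0.778569

Summing Y*_{l m}(θ₁,φ₁)·Y_{l m}(θ₂,φ₂) over m ∈ [−2, 2]; prefactor 4π/(2·2+1) = 2.513274:
  [-2]  conj(Y_{2,-2})(Ω₁) = (-0.070645, -0.059121) ; Y_{2,-2}(Ω₂) = (-0.003036, 0.004310) ; Δ = (0.000469, -0.000125)
  [-1]  conj(Y_{2,-1})(Ω₁) = (-0.112399, 0.309444) ; Y_{2,-1}(Ω₂) = (-0.041273, -0.079567) ; Δ = (0.029261, -0.003828)
  [+0]  conj(Y_{2,0})(Ω₁) = (0.405138, -0.000000) ; Y_{2,0}(Ω₂) = (0.617870, 0.000000) ; Δ = (0.250323, 0.000000)
  [+1]  conj(Y_{2,1})(Ω₁) = (0.112399, 0.309444) ; Y_{2,1}(Ω₂) = (0.041273, -0.079567) ; Δ = (0.029261, 0.003828)
  [+2]  conj(Y_{2,2})(Ω₁) = (-0.070645, 0.059121) ; Y_{2,2}(Ω₂) = (-0.003036, -0.004310) ; Δ = (0.000469, 0.000125)
Total Σ_m = (0.309783, 0.000000). Multiply by 2.513274: (0.778569, 0.000000). P_2(cos γ) = 0.778569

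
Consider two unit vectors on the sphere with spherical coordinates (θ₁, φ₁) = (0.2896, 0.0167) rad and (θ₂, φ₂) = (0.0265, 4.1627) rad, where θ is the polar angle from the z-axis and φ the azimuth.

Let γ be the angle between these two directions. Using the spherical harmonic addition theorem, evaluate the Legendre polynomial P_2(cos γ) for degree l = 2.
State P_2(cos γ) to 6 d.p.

Summing Y*_{l m}(θ₁,φ₁)·Y_{l m}(θ₂,φ₂) over m ∈ [−2, 2]; prefactor 4π/(2·2+1) = 2.513274:
  [-2]  conj(Y_{2,-2})(Ω₁) = 0.03148 + 0.00105j ; Y_{2,-2}(Ω₂) = -0.00012 - 0.00024j ; Δ = -0.00000 - 0.00001j
  [-1]  conj(Y_{2,-1})(Ω₁) = 0.21140 + 0.00353j ; Y_{2,-1}(Ω₂) = -0.01069 + 0.01745j ; Δ = -0.00232 + 0.00365j
  [+0]  conj(Y_{2,0})(Ω₁) = 0.55362 + 0.00000j ; Y_{2,0}(Ω₂) = 0.63012 + 0.00000j ; Δ = 0.34885 + 0.00000j
  [+1]  conj(Y_{2,1})(Ω₁) = -0.21140 + 0.00353j ; Y_{2,1}(Ω₂) = 0.01069 + 0.01745j ; Δ = -0.00232 - 0.00365j
  [+2]  conj(Y_{2,2})(Ω₁) = 0.03148 - 0.00105j ; Y_{2,2}(Ω₂) = -0.00012 + 0.00024j ; Δ = -0.00000 + 0.00001j
Σ over m = 0.34420 + 0.00000j; ×(4π/5) → 0.86506 + 0.00000j. Real part: 0.865064

0.865064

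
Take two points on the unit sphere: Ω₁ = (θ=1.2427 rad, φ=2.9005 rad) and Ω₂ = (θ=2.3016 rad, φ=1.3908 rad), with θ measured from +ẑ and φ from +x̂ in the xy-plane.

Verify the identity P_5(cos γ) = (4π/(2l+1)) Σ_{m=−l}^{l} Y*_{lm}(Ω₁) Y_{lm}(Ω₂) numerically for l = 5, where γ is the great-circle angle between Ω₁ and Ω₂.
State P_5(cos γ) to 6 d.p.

-0.279212

Expand P_5 via completeness: Σ_{m} conj(Y_{5,m}) at Ω₁ times Y_{5,m} at Ω₂ —
  m=-5: Y*=-0.12606 + 0.32958j  Y=0.08323 - 0.06605j  product 0.01128 + 0.03576j
  m=-4: Y*=0.21648 - 0.31211j  Y=-0.22645 - 0.19860j  product -0.11101 + 0.02768j
  m=-3: Y*=0.01440 - 0.01271j  Y=-0.22102 + 0.36872j  product 0.00150 + 0.00812j
  m=-2: Y*=-0.29854 + 0.15625j  Y=0.19756 + 0.07436j  product -0.07060 + 0.00867j
  m=-1: Y*=0.06693 - 0.01646j  Y=-0.04565 + 0.25085j  product 0.00107 + 0.01754j
  m=+0: Y*=0.31696 + 0.00000j  Y=0.28739 + 0.00000j  product 0.09109 + 0.00000j
  m=+1: Y*=-0.06693 - 0.01646j  Y=0.04565 + 0.25085j  product 0.00107 - 0.01754j
  m=+2: Y*=-0.29854 - 0.15625j  Y=0.19756 - 0.07436j  product -0.07060 - 0.00867j
  m=+3: Y*=-0.01440 - 0.01271j  Y=0.22102 + 0.36872j  product 0.00150 - 0.00812j
  m=+4: Y*=0.21648 + 0.31211j  Y=-0.22645 + 0.19860j  product -0.11101 - 0.02768j
  m=+5: Y*=0.12606 + 0.32958j  Y=-0.08323 - 0.06605j  product 0.01128 - 0.03576j
Total Σ_m = -0.24441 - 0.00000j. Multiply by 1.142397: -0.27921 - 0.00000j. P_5(cos γ) = -0.279212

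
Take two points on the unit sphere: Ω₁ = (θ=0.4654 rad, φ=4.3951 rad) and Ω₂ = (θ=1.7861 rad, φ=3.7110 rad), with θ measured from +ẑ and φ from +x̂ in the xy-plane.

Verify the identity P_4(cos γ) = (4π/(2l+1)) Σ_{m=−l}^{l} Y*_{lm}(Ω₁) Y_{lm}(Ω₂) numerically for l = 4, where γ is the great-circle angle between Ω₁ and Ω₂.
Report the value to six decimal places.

Addition theorem: P_4(cos γ) = (4π/9) Σ_m Y*_{lm}(Ω₁) Y_{lm}(Ω₂), m = −4…4:
  m=-4: Y*=+0.005333-0.017140i  Y=-0.261757-0.306493i  product -0.006649+0.002852i
  m=-3: Y*=+0.082347+0.058655i  Y=-0.034154-0.246964i  product +0.011673-0.022340i
  m=-2: Y*=-0.249053+0.183341i  Y=-0.090957+0.197293i  product -0.013519-0.065813i
  m=-1: Y*=-0.153324-0.466907i  Y=-0.222909+0.142692i  product +0.100801+0.082200i
  m=+0: Y*=+0.144246-0.000000i  Y=+0.180217+0.000000i  product +0.025996+0.000000i
  m=+1: Y*=+0.153324-0.466907i  Y=+0.222909+0.142692i  product +0.100801-0.082200i
  m=+2: Y*=-0.249053-0.183341i  Y=-0.090957-0.197293i  product -0.013519+0.065813i
  m=+3: Y*=-0.082347+0.058655i  Y=+0.034154-0.246964i  product +0.011673+0.022340i
  m=+4: Y*=+0.005333+0.017140i  Y=-0.261757+0.306493i  product -0.006649-0.002852i
Accumulated sum +0.210608-0.000000i; after 4π/(2l+1) scaling, +0.294064-0.000000i ⇒ P_4 = 0.294064

0.294064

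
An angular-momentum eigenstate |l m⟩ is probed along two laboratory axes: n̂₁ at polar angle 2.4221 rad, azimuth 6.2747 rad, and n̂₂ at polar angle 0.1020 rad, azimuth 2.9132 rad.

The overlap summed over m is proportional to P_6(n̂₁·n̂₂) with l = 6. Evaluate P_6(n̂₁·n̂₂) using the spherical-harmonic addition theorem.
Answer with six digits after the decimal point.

Summing Y*_{l m}(θ₁,φ₁)·Y_{l m}(θ₂,φ₂) over m ∈ [−6, 6]; prefactor 4π/(2·6+1) = 0.966644:
  [-6]  conj(Y_{6,-6})(Ω₁) = (0.039517, -0.002014) ; Y_{6,-6}(Ω₂) = (0.000000, 0.000001) ; Δ = (0.000000, 0.000000)
  [-5]  conj(Y_{6,-5})(Ω₁) = (-0.156300, 0.006635) ; Y_{6,-5}(Ω₂) = (-0.000008, -0.000017) ; Δ = (0.000001, 0.000003)
  [-4]  conj(Y_{6,-4})(Ω₁) = (0.351245, -0.011926) ; Y_{6,-4}(Ω₂) = (0.000232, 0.000300) ; Δ = (0.000085, 0.000103)
  [-3]  conj(Y_{6,-3})(Ω₁) = (-0.451756, 0.011502) ; Y_{6,-3}(Ω₂) = (-0.004177, -0.003414) ; Δ = (0.001926, 0.001494)
  [-2]  conj(Y_{6,-2})(Ω₁) = (0.194915, -0.003308) ; Y_{6,-2}(Ω₂) = (0.046992, 0.023094) ; Δ = (0.009236, 0.004346)
  [-1]  conj(Y_{6,-1})(Ω₁) = (0.287984, -0.002444) ; Y_{6,-1}(Ω₂) = (-0.310149, -0.072094) ; Δ = (-0.089494, -0.020004)
  [+0]  conj(Y_{6,0})(Ω₁) = (-0.291683, -0.000000) ; Y_{6,0}(Ω₂) = (0.908948, 0.000000) ; Δ = (-0.265125, -0.000000)
  [+1]  conj(Y_{6,1})(Ω₁) = (-0.287984, -0.002444) ; Y_{6,1}(Ω₂) = (0.310149, -0.072094) ; Δ = (-0.089494, 0.020004)
  [+2]  conj(Y_{6,2})(Ω₁) = (0.194915, 0.003308) ; Y_{6,2}(Ω₂) = (0.046992, -0.023094) ; Δ = (0.009236, -0.004346)
  [+3]  conj(Y_{6,3})(Ω₁) = (0.451756, 0.011502) ; Y_{6,3}(Ω₂) = (0.004177, -0.003414) ; Δ = (0.001926, -0.001494)
  [+4]  conj(Y_{6,4})(Ω₁) = (0.351245, 0.011926) ; Y_{6,4}(Ω₂) = (0.000232, -0.000300) ; Δ = (0.000085, -0.000103)
  [+5]  conj(Y_{6,5})(Ω₁) = (0.156300, 0.006635) ; Y_{6,5}(Ω₂) = (0.000008, -0.000017) ; Δ = (0.000001, -0.000003)
  [+6]  conj(Y_{6,6})(Ω₁) = (0.039517, 0.002014) ; Y_{6,6}(Ω₂) = (0.000000, -0.000001) ; Δ = (0.000000, -0.000000)
Total Σ_m = (-0.421616, 0.000000). Multiply by 0.966644: (-0.407552, 0.000000). P_6(cos γ) = -0.407552

-0.407552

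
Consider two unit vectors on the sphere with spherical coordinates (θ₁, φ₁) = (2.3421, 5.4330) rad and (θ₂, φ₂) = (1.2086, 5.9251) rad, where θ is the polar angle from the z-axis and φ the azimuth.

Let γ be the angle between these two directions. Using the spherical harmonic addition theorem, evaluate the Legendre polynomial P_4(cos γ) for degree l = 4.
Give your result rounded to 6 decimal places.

Expand P_4 via completeness: Σ_{m} conj(Y_{4,m}) at Ω₁ times Y_{4,m} at Ω₂ —
  m=-4: Y*=(-0.113052, 0.029971)  Y=(0.046702, 0.335151)  product (-0.015325, -0.036490)
  m=-3: Y*=(0.267053, 0.179208)  Y=(0.172767, 0.318864)  product (-0.011005, 0.116115)
  m=-2: Y*=(-0.053361, -0.409513)  Y=(-0.026734, -0.023267)  product (-0.008102, 0.012190)
  m=-1: Y*=(-0.062619, 0.071308)  Y=(-0.311407, -0.116534)  product (0.027810, -0.014908)
  m=+0: Y*=(-0.350522, -0.000000)  Y=(-0.022721, 0.000000)  product (0.007964, 0.000000)
  m=+1: Y*=(0.062619, 0.071308)  Y=(0.311407, -0.116534)  product (0.027810, 0.014908)
  m=+2: Y*=(-0.053361, 0.409513)  Y=(-0.026734, 0.023267)  product (-0.008102, -0.012190)
  m=+3: Y*=(-0.267053, 0.179208)  Y=(-0.172767, 0.318864)  product (-0.011005, -0.116115)
  m=+4: Y*=(-0.113052, -0.029971)  Y=(0.046702, -0.335151)  product (-0.015325, 0.036490)
Total Σ_m = (-0.005280, 0.000000). Multiply by 1.396263: (-0.007372, 0.000000). P_4(cos γ) = -0.007372

-0.007372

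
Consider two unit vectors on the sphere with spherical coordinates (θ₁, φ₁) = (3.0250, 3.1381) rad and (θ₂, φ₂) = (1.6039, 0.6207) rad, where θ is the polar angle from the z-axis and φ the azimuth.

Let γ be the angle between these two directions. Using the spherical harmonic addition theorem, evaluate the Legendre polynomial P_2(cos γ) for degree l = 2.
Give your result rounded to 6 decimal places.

Expand P_2 via completeness: Σ_{m} conj(Y_{2,m}) at Ω₁ times Y_{2,m} at Ω₂ —
  m=-2: Y*=0.00523 - 0.00004j  Y=0.12481 - 0.36511j  product 0.00064 - 0.00191j
  m=-1: Y*=0.08926 - 0.00031j  Y=-0.02079 + 0.01486j  product -0.00185 + 0.00133j
  m=+0: Y*=0.61798 + 0.00000j  Y=-0.31436 + 0.00000j  product -0.19426 + 0.00000j
  m=+1: Y*=-0.08926 - 0.00031j  Y=0.02079 + 0.01486j  product -0.00185 - 0.00133j
  m=+2: Y*=0.00523 + 0.00004j  Y=0.12481 + 0.36511j  product 0.00064 + 0.00191j
Accumulated sum -0.19669 + 0.00000j; after 4π/(2l+1) scaling, -0.49433 + 0.00000j ⇒ P_2 = -0.494332

-0.494332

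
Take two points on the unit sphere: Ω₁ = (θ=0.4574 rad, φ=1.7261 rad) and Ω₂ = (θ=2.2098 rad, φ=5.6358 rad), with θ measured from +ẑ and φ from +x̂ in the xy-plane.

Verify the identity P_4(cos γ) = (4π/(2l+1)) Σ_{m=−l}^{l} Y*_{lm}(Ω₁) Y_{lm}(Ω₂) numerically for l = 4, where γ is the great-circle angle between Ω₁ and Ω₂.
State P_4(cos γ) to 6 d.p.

-0.261197

Addition theorem: P_4(cos γ) = (4π/9) Σ_m Y*_{lm}(Ω₁) Y_{lm}(Ω₂), m = −4…4:
  m=-4: Y*=+0.013687+0.009796i  Y=-0.156422+0.096345i  product -0.003085-0.000214i
  m=-3: Y*=+0.043450-0.086411i  Y=+0.140099-0.359756i  product -0.025000-0.027738i
  m=-2: Y*=-0.287909-0.092418i  Y=+0.087514+0.308956i  product +0.003357-0.097039i
  m=-1: Y*=-0.076395+0.487945i  Y=+0.092166+0.069685i  product -0.041044+0.039648i
  m=+0: Y*=+0.161873-0.000000i  Y=-0.343026+0.000000i  product -0.055527+0.000000i
  m=+1: Y*=+0.076395+0.487945i  Y=-0.092166+0.069685i  product -0.041044-0.039648i
  m=+2: Y*=-0.287909+0.092418i  Y=+0.087514-0.308956i  product +0.003357+0.097039i
  m=+3: Y*=-0.043450-0.086411i  Y=-0.140099-0.359756i  product -0.025000+0.027738i
  m=+4: Y*=+0.013687-0.009796i  Y=-0.156422-0.096345i  product -0.003085+0.000214i
Σ over m = -0.187069+0.000000i; ×(4π/9) → -0.261197+0.000000i. Real part: -0.261197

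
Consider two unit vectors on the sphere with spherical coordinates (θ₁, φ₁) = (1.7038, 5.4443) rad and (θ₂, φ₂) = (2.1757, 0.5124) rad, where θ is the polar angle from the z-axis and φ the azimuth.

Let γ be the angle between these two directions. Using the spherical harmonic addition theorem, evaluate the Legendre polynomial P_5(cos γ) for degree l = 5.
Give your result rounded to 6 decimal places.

Summing Y*_{l m}(θ₁,φ₁)·Y_{l m}(θ₂,φ₂) over m ∈ [−5, 5]; prefactor 4π/(2·5+1) = 1.142397:
  term(m=-5) = +0.069069-0.035367i   from Y*(Ω₁)=-0.219827+0.385756i, Y(Ω₂)=-0.146229-0.095720i
  term(m=-4) = +0.045841+0.055232i   from Y*(Ω₁)=+0.183568-0.039885i, Y(Ω₂)=+0.176040+0.339130i
  term(m=-3) = +0.063828-0.082491i   from Y*(Ω₁)=+0.229953+0.165886i, Y(Ω₂)=+0.012356-0.367645i
  term(m=-2) = -0.003679-0.001727i   from Y*(Ω₁)=-0.022331-0.207950i, Y(Ω₂)=+0.010091-0.016607i
  term(m=-1) = -0.018432+0.082618i   from Y*(Ω₁)=+0.161297-0.179545i, Y(Ω₂)=-0.305678+0.171948i
  term(m=+0) = -0.014919-0.000000i   from Y*(Ω₁)=-0.213845-0.000000i, Y(Ω₂)=+0.069766+0.000000i
  term(m=+1) = -0.018432-0.082618i   from Y*(Ω₁)=-0.161297-0.179545i, Y(Ω₂)=+0.305678+0.171948i
  term(m=+2) = -0.003679+0.001727i   from Y*(Ω₁)=-0.022331+0.207950i, Y(Ω₂)=+0.010091+0.016607i
  term(m=+3) = +0.063828+0.082491i   from Y*(Ω₁)=-0.229953+0.165886i, Y(Ω₂)=-0.012356-0.367645i
  term(m=+4) = +0.045841-0.055232i   from Y*(Ω₁)=+0.183568+0.039885i, Y(Ω₂)=+0.176040-0.339130i
  term(m=+5) = +0.069069+0.035367i   from Y*(Ω₁)=+0.219827+0.385756i, Y(Ω₂)=+0.146229-0.095720i
Accumulated sum +0.298337+0.000000i; after 4π/(2l+1) scaling, +0.340819+0.000000i ⇒ P_5 = 0.340819

0.340819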